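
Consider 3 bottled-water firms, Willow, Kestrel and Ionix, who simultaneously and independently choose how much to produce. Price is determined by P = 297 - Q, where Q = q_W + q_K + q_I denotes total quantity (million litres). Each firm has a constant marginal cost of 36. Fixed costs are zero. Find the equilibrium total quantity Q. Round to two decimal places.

195.75

Each firm earns π_i = (297 - Q)q_i - 36q_i.
First-order condition (treating rivals' output as given): 261 - 2q_i - Σ_{j≠i} q_j = 0.
By symmetry each firm produces the same amount; substituting Σ_{j≠i} q_j = 2q_i yields q_i = 261/4.
Total output Q = 261/4 + 261/4 + 261/4 = 783/4.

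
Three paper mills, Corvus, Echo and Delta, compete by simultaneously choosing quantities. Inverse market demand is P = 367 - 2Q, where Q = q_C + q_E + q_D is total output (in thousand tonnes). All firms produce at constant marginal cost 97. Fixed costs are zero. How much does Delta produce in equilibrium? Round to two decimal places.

Each firm earns π_i = (367 - 2Q)q_i - 97q_i.
Setting ∂π_i/∂q_i = 0 with rivals' quantities fixed: 270 - 4q_i - 2·Σ_{j≠i} q_j = 0.
By symmetry each firm produces the same amount; substituting Σ_{j≠i} q_j = 2q_i yields q_i = 270/8 = 135/4.

33.75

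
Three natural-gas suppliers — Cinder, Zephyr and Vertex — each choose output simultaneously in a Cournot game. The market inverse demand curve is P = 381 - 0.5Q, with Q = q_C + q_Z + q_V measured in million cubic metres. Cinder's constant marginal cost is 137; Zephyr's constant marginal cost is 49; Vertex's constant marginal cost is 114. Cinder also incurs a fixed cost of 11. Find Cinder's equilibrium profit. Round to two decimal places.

Cinder's profit: π_C = (381 - 0.5Q)q_C - (137q_C). Setting ∂π_C/∂q_C = 0: 244 - q_C - (1/2)(q_Z + q_V) = 0.
Zephyr's first-order condition: 332 - q_Z - (1/2)(q_C + q_V) = 0.
Vertex's profit: π_V = (381 - 0.5Q)q_V - (114q_V). Setting ∂π_V/∂q_V = 0: 267 - q_V - (1/2)(q_C + q_Z) = 0.
Adding the 3 conditions: 843 − Q − Q = 0, i.e. Q = 843/2.
Back-substituting: q_C = (244 − 843/4)/(1/2) = 133/2, q_Z = (332 − 843/4)/(1/2) = 485/2, q_V = (267 − 843/4)/(1/2) = 225/2.
Price P = 381 - (1/2)·(843/2) = 681/4.
Cinder's profit: (681/4 - 137)·(133/2) - 11 = 2200.1250.

2200.13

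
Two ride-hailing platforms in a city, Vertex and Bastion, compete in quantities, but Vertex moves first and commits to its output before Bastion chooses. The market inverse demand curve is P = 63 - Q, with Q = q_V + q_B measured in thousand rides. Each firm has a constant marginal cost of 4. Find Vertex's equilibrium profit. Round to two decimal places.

Solve by backward induction. Given q_V, the follower Bastion maximises π_B = (63 - q_V - q_B)q_B - 4q_B.
Follower FOC: 59 - q_V - 2q_B = 0, so q_B(q_V) = (59 - q_V)/2.
Vertex substitutes q_B(q_V) into its own profit: π_V = q_V(63 - q_V - (59 - q_V)/2) - 4q_V = (67/2 - (1/2)q_V)q_V - 4q_V.
Leader FOC: 59/2 - q_V = 0, so q_V = 59/2.
Then q_B = (59 - 59/2)/2 = 59/4.
Price P = 63 - 177/4 = 75/4.
Vertex's profit: (75/4 - 4)·(59/2) = 435.1250.

435.13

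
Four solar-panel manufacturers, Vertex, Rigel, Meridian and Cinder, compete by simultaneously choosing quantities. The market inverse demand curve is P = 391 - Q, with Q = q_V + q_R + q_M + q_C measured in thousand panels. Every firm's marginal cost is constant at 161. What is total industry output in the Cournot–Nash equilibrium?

A representative firm's profit is π_i = q_i(391 - Q) - 161q_i.
First-order condition (treating rivals' output as given): 230 - 2q_i - Σ_{j≠i} q_j = 0.
With identical firms every q_j equals q_i, so Σ_{j≠i} q_j = 3q_i and 230 = 5q_i, giving q_i = 46.
Total output Q = 46 + 46 + 46 + 46 = 184.

184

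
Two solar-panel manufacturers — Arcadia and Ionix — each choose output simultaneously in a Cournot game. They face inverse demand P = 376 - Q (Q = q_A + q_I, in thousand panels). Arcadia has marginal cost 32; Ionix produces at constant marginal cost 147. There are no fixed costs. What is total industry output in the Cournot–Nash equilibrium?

191

Arcadia's profit: π_A = (376 - Q)q_A - (32q_A). Setting ∂π_A/∂q_A = 0: 344 - 2q_A - (q_I) = 0.
Ionix's profit: π_I = (376 - Q)q_I - (147q_I). Setting ∂π_I/∂q_I = 0: 229 - 2q_I - (q_A) = 0.
Best responses: q_A = (344 - q_I)/2, q_I = (229 - q_A)/2.
Substituting one into the other gives q_A = 153 and q_I = 38.
Total output Q = 153 + 38 = 191.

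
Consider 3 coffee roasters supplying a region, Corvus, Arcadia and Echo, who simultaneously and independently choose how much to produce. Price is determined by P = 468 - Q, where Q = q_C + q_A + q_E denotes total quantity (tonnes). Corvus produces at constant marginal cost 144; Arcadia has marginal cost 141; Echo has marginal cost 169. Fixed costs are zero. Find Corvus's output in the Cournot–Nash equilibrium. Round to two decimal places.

86.50

Corvus's profit: π_C = (468 - Q)q_C - (144q_C). Setting ∂π_C/∂q_C = 0: 324 - 2q_C - (q_A + q_E) = 0.
Arcadia's first-order condition: 327 - 2q_A - (q_C + q_E) = 0.
Echo's first-order condition: 299 - 2q_E - (q_C + q_A) = 0.
Adding the 3 conditions: 950 − 2Q − 2Q = 0, i.e. Q = 475/2.
Back-substituting: q_C = (324 − 475/2) = 173/2, q_A = (327 − 475/2) = 179/2, q_E = (299 − 475/2) = 123/2.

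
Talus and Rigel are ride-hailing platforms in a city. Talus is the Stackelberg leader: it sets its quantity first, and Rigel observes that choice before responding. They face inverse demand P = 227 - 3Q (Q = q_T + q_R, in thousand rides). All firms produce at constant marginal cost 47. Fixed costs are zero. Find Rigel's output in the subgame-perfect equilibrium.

15

The follower Rigel best-responds to any q_T: π_R = (227 - 3Q)q_R - 47q_R.
∂π_R/∂q_R = 180 - 3q_T - 6q_R = 0 gives the reaction function q_R = (180 - 3q_T)/6.
Talus substitutes q_R(q_T) into its own profit: π_T = q_T(227 - 3q_T - (180 - 3q_T)/2) - 47q_T = (137 - (3/2)q_T)q_T - 47q_T.
The leader's first-order condition 90 - 3q_T = 0 yields q_T = 30.
Then q_R = (180 - 3·30)/6 = 15.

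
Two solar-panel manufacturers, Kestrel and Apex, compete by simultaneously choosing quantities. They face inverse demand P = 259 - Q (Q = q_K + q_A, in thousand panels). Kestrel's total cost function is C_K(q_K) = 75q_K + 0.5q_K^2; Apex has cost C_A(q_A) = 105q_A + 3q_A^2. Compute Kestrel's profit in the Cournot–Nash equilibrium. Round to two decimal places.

4925.68

Kestrel's profit: π_K = (259 - Q)q_K - (75q_K + (1/2)q_K²). Setting ∂π_K/∂q_K = 0: 184 - 3q_K - (q_A) = 0.
Apex's profit: π_A = (259 - Q)q_A - (105q_A + 3q_A²). Setting ∂π_A/∂q_A = 0: 154 - 8q_A - (q_K) = 0.
Rearranging gives the reaction functions q_K = (184 - q_A)/3 and q_A = (154 - q_K)/8.
Solving the pair: q_K = 1318/23, q_A = 278/23.
Price P = 259 - 1596/23 = 189.6087.
Kestrel's profit: 189.6087·(1318/23) - 75·(1318/23) - (1/2)(1318/23)² = 4925.6824.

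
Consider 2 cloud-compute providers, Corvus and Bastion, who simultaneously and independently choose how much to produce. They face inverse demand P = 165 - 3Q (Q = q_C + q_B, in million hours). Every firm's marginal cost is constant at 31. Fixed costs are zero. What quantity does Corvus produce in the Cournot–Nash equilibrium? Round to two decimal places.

14.89

A representative firm's profit is π_i = q_i(165 - 3Q) - 31q_i.
First-order condition (treating rivals' output as given): 134 - 6q_i - 3q_j = 0.
With identical firms every q_j equals q_i, so q_j = q_i and 134 = 9q_i, giving q_i = 134/9.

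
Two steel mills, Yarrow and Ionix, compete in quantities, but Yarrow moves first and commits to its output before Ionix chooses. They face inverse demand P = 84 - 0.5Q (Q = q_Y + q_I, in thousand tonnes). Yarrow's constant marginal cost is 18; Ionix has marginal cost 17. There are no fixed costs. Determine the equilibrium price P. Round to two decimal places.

Solve by backward induction. Given q_Y, the follower Ionix maximises π_I = (84 - (1/2)q_Y - (1/2)q_I)q_I - 17q_I.
Setting the follower's marginal profit to zero, 67 - (1/2)q_Y - q_I = 0, i.e. q_I = (67 - (1/2)q_Y).
Yarrow substitutes q_I(q_Y) into its own profit: π_Y = q_Y(84 - (1/2)q_Y - (67 - (1/2)q_Y)/2) - 18q_Y = (101/2 - (1/4)q_Y)q_Y - 18q_Y.
Leader FOC: 65/2 - (1/2)q_Y = 0, so q_Y = 65.
Then q_I = (67 - (1/2)·65) = 69/2.
Total output Q = 199/2, so price P = 84 - (1/2)·(199/2) = 137/4.

34.25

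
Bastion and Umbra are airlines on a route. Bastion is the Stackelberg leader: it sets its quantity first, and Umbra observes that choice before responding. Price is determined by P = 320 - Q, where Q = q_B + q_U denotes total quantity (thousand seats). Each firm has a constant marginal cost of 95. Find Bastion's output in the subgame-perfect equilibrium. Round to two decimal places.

112.50

The follower Umbra best-responds to any q_B: π_U = (320 - Q)q_U - 95q_U.
∂π_U/∂q_U = 225 - q_B - 2q_U = 0 gives the reaction function q_U = (225 - q_B)/2.
Bastion substitutes q_U(q_B) into its own profit: π_B = q_B(320 - q_B - (225 - q_B)/2) - 95q_B = (415/2 - (1/2)q_B)q_B - 95q_B.
Maximising: ∂π_B/∂q_B = 225/2 - q_B = 0, giving q_B = 225/2.
Then q_U = (225 - 225/2)/2 = 225/4.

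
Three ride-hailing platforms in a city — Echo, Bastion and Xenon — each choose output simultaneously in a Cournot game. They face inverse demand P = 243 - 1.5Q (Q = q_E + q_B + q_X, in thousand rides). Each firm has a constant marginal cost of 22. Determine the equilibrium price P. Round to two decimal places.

77.25

A representative firm's profit is π_i = q_i(243 - 1.5Q) - 22q_i.
First-order condition (treating rivals' output as given): 221 - 3q_i - (3/2)·Σ_{j≠i} q_j = 0.
With identical firms every q_j equals q_i, so Σ_{j≠i} q_j = 2q_i and 221 = 6q_i, giving q_i = 221/6.
Total output Q = 221/2, so price P = 243 - (3/2)·(221/2) = 309/4.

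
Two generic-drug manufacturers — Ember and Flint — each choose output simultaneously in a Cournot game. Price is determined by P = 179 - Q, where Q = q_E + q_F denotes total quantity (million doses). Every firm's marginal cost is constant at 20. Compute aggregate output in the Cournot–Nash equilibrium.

106

Each firm earns π_i = (179 - Q)q_i - 20q_i.
First-order condition (treating rivals' output as given): 159 - 2q_i - q_j = 0.
With identical firms every q_j equals q_i, so q_j = q_i and 159 = 3q_i, giving q_i = 53.
Total output Q = 53 + 53 = 106.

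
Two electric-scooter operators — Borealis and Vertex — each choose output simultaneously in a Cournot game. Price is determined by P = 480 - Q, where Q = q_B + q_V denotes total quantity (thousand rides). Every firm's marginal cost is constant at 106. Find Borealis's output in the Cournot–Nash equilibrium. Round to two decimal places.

124.67

Each firm earns π_i = (480 - Q)q_i - 106q_i.
Setting ∂π_i/∂q_i = 0 with rivals' quantities fixed: 374 - 2q_i - q_j = 0.
With identical firms every q_j equals q_i, so q_j = q_i and 374 = 3q_i, giving q_i = 374/3.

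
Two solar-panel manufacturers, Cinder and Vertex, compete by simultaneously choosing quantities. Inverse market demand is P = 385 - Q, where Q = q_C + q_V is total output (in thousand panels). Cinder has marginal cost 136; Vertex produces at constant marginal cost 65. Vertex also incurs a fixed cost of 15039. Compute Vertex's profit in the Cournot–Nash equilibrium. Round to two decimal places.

1947.78

Cinder's profit: π_C = (385 - Q)q_C - (136q_C). Setting ∂π_C/∂q_C = 0: 249 - 2q_C - (q_V) = 0.
Vertex's profit: π_V = (385 - Q)q_V - (65q_V). Setting ∂π_V/∂q_V = 0: 320 - 2q_V - (q_C) = 0.
Best responses: q_C = (249 - q_V)/2, q_V = (320 - q_C)/2.
Solving the pair: q_C = 178/3, q_V = 391/3.
Price P = 385 - 569/3 = 586/3.
Vertex's profit: (586/3 - 65)·(391/3) - 15039 = 1947.7778.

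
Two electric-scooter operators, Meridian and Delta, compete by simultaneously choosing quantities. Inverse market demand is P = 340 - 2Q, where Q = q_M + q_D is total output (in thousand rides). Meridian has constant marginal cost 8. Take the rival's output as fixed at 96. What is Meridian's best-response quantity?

With the rival's output fixed at 96, Meridian's profit is π_M = (340 - 2·96 - 2q_M)q_M - (8q_M) = (148 - 2q_M)q_M - (8q_M).
∂π_M/∂q_M = 140 - 4q_M = 0, so q_M = 35.

35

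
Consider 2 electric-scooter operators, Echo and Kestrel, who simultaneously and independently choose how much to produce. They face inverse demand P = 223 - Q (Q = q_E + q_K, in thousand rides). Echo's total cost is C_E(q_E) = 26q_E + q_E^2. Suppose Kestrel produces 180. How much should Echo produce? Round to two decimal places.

With the rival's output fixed at 180, Echo's profit is π_E = (223 - 180 - q_E)q_E - (26q_E + q_E²) = (43 - q_E)q_E - (26q_E + q_E²).
∂π_E/∂q_E = 17 - 4q_E = 0, so q_E = 17/4.

4.25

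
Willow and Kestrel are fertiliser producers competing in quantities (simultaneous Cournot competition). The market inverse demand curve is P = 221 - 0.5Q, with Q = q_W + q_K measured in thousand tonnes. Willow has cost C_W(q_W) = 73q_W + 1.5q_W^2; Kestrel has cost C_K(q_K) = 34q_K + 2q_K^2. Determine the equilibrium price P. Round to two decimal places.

Willow's profit: π_W = (221 - 0.5Q)q_W - (73q_W + (3/2)q_W²). Setting ∂π_W/∂q_W = 0: 148 - 4q_W - (1/2)(q_K) = 0.
Kestrel's first-order condition: 187 - 5q_K - (1/2)(q_W) = 0.
So q_W = (148 - (1/2)q_K)/4 and q_K = (187 - (1/2)q_W)/5.
Solving the pair: q_W = 32.7342, q_K = 34.1266.
Total output Q = 66.8608, so price P = 221 - (1/2)·66.8608 = 187.5696.

187.57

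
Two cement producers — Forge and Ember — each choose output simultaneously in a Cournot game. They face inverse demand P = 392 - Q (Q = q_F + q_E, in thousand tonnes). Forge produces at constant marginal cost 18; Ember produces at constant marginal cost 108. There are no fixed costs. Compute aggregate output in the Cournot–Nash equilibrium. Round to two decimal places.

Forge's profit: π_F = (392 - Q)q_F - (18q_F). Setting ∂π_F/∂q_F = 0: 374 - 2q_F - (q_E) = 0.
Ember's profit: π_E = (392 - Q)q_E - (108q_E). Setting ∂π_E/∂q_E = 0: 284 - 2q_E - (q_F) = 0.
Best responses: q_F = (374 - q_E)/2, q_E = (284 - q_F)/2.
Solving the pair: q_F = 464/3, q_E = 194/3.
Total output Q = 464/3 + 194/3 = 658/3.

219.33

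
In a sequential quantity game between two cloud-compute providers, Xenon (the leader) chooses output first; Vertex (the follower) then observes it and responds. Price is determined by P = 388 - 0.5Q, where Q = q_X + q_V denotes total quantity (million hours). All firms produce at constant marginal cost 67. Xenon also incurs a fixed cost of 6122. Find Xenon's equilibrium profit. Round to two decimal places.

19638.25

Solve by backward induction. Given q_X, the follower Vertex maximises π_V = (388 - (1/2)q_X - (1/2)q_V)q_V - 67q_V.
Setting the follower's marginal profit to zero, 321 - (1/2)q_X - q_V = 0, i.e. q_V = (321 - (1/2)q_X).
The leader anticipates this reaction. Substituting into P = 388 - 0.5Q gives P = 455/2 - (1/4)q_X, so π_X = (455/2 - (1/4)q_X)q_X - 67q_X.
Leader FOC: 321/2 - (1/2)q_X = 0, so q_X = 321.
Then q_V = (321 - (1/2)·321) = 321/2.
Price P = 388 - (1/2)·(963/2) = 589/4.
Xenon's profit: (589/4 - 67)·321 - 6122 = 19638.2500.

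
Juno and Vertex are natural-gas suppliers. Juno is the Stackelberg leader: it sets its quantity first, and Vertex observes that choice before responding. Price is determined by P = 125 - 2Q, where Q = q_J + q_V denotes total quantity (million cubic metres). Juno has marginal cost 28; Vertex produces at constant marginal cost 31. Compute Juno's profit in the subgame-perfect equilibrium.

Solve by backward induction. Given q_J, the follower Vertex maximises π_V = (125 - 2q_J - 2q_V)q_V - 31q_V.
Setting the follower's marginal profit to zero, 94 - 2q_J - 4q_V = 0, i.e. q_V = (94 - 2q_J)/4.
Juno substitutes q_V(q_J) into its own profit: π_J = q_J(125 - 2q_J - (94 - 2q_J)/2) - 28q_J = (78 - q_J)q_J - 28q_J.
Maximising: ∂π_J/∂q_J = 50 - 2q_J = 0, giving q_J = 25.
Then q_V = (94 - 2·25)/4 = 11.
Price P = 125 - 2·36 = 53.
Juno's profit: (53 - 28)·25 = 625.

625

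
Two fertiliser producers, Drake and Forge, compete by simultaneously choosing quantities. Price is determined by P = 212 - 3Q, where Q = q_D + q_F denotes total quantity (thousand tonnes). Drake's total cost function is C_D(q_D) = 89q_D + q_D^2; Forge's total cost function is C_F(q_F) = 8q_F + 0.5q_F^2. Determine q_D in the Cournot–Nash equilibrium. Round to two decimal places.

5.30

Drake's profit: π_D = (212 - 3Q)q_D - (89q_D + q_D²). Setting ∂π_D/∂q_D = 0: 123 - 8q_D - 3(q_F) = 0.
Forge's profit: π_F = (212 - 3Q)q_F - (8q_F + (1/2)q_F²). Setting ∂π_F/∂q_F = 0: 204 - 7q_F - 3(q_D) = 0.
So q_D = (123 - 3q_F)/8 and q_F = (204 - 3q_D)/7.
Solving the pair: q_D = 249/47, q_F = 1263/47.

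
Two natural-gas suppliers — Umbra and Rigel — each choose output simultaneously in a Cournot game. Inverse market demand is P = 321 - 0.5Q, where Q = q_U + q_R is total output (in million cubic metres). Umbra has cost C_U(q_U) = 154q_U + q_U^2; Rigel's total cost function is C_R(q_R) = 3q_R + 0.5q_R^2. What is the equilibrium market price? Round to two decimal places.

Umbra's profit: π_U = (321 - 0.5Q)q_U - (154q_U + q_U²). Setting ∂π_U/∂q_U = 0: 167 - 3q_U - (1/2)(q_R) = 0.
Rigel's first-order condition: 318 - 2q_R - (1/2)(q_U) = 0.
So q_U = (167 - (1/2)q_R)/3 and q_R = (318 - (1/2)q_U)/2.
Solving the pair: q_U = 700/23, q_R = 151.3913.
Total output Q = 181.8261, so price P = 321 - (1/2)·181.8261 = 230.0870.

230.09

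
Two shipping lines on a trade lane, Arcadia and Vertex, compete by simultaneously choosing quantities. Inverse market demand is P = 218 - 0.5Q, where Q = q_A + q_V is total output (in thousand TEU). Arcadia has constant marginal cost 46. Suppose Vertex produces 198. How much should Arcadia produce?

73

With the rival's output fixed at 198, Arcadia's profit is π_A = (218 - (1/2)·198 - (1/2)q_A)q_A - (46q_A) = (119 - (1/2)q_A)q_A - (46q_A).
∂π_A/∂q_A = 73 - q_A = 0, so q_A = 73.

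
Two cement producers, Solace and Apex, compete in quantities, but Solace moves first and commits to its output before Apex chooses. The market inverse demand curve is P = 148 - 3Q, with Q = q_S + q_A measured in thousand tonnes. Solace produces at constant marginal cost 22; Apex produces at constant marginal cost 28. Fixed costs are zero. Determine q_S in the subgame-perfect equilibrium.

22

The follower Apex best-responds to any q_S: π_A = (148 - 3Q)q_A - 28q_A.
Follower FOC: 120 - 3q_S - 6q_A = 0, so q_A(q_S) = (120 - 3q_S)/6.
Solace substitutes q_A(q_S) into its own profit: π_S = q_S(148 - 3q_S - (120 - 3q_S)/2) - 22q_S = (88 - (3/2)q_S)q_S - 22q_S.
Maximising: ∂π_S/∂q_S = 66 - 3q_S = 0, giving q_S = 22.
Then q_A = (120 - 3·22)/6 = 9.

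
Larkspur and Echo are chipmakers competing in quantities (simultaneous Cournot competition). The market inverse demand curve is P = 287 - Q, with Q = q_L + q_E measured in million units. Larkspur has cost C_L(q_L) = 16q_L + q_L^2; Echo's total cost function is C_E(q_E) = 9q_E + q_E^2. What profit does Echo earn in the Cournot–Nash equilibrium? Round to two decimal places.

Larkspur's profit: π_L = (287 - Q)q_L - (16q_L + q_L²). Setting ∂π_L/∂q_L = 0: 271 - 4q_L - (q_E) = 0.
Echo's profit: π_E = (287 - Q)q_E - (9q_E + q_E²). Setting ∂π_E/∂q_E = 0: 278 - 4q_E - (q_L) = 0.
Rearranging gives the reaction functions q_L = (271 - q_E)/4 and q_E = (278 - q_L)/4.
Solving the pair: q_L = 806/15, q_E = 841/15.
Price P = 287 - 549/5 = 886/5.
Echo's profit: (886/5)·(841/15) - 9·(841/15) - (841/15)² = 6286.9422.

6286.94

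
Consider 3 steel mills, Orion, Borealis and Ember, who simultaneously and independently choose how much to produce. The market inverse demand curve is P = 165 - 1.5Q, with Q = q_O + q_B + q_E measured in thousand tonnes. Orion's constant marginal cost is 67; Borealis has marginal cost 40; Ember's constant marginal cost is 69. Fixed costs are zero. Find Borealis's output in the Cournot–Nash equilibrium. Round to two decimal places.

30.17

Orion's profit: π_O = (165 - 1.5Q)q_O - (67q_O). Setting ∂π_O/∂q_O = 0: 98 - 3q_O - (3/2)(q_B + q_E) = 0.
Borealis's profit: π_B = (165 - 1.5Q)q_B - (40q_B). Setting ∂π_B/∂q_B = 0: 125 - 3q_B - (3/2)(q_O + q_E) = 0.
Ember's first-order condition: 96 - 3q_E - (3/2)(q_O + q_B) = 0.
Summing all 3 equations gives 319 − 6Q = 0, hence Q = 319/6.
Back-substituting: q_O = (98 − 319/4)/(3/2) = 73/6, q_B = (125 − 319/4)/(3/2) = 181/6, q_E = (96 − 319/4)/(3/2) = 65/6.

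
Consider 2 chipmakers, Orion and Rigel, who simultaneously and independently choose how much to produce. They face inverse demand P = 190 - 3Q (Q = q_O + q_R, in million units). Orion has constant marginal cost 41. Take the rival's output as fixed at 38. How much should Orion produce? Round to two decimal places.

5.83

With the rival's output fixed at 38, Orion's profit is π_O = (190 - 3·38 - 3q_O)q_O - (41q_O) = (76 - 3q_O)q_O - (41q_O).
∂π_O/∂q_O = 35 - 6q_O = 0, so q_O = 35/6.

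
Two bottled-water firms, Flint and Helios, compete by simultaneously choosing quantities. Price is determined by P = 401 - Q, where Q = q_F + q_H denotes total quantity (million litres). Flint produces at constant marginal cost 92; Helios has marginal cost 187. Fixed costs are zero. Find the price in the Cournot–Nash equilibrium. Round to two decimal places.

226.67

Flint's profit: π_F = (401 - Q)q_F - (92q_F). Setting ∂π_F/∂q_F = 0: 309 - 2q_F - (q_H) = 0.
Helios's first-order condition: 214 - 2q_H - (q_F) = 0.
Rearranging gives the reaction functions q_F = (309 - q_H)/2 and q_H = (214 - q_F)/2.
Substituting one into the other gives q_F = 404/3 and q_H = 119/3.
Total output Q = 523/3, so price P = 401 - 523/3 = 680/3.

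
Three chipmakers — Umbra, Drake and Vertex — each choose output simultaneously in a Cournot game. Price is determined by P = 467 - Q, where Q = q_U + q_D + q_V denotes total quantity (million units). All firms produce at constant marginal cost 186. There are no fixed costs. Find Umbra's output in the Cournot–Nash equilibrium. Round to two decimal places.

70.25

Each firm earns π_i = (467 - Q)q_i - 186q_i.
Setting ∂π_i/∂q_i = 0 with rivals' quantities fixed: 281 - 2q_i - Σ_{j≠i} q_j = 0.
With identical firms every q_j equals q_i, so Σ_{j≠i} q_j = 2q_i and 281 = 4q_i, giving q_i = 281/4.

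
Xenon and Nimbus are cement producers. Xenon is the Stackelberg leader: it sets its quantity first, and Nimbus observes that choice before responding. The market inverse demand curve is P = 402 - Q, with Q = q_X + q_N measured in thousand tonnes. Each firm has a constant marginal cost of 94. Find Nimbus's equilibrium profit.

The follower Nimbus best-responds to any q_X: π_N = (402 - Q)q_N - 94q_N.
Setting the follower's marginal profit to zero, 308 - q_X - 2q_N = 0, i.e. q_N = (308 - q_X)/2.
Xenon substitutes q_N(q_X) into its own profit: π_X = q_X(402 - q_X - (308 - q_X)/2) - 94q_X = (248 - (1/2)q_X)q_X - 94q_X.
The leader's first-order condition 154 - q_X = 0 yields q_X = 154.
Then q_N = (308 - 154)/2 = 77.
Price P = 402 - 231 = 171.
Nimbus's profit: (171 - 94)·77 = 5929.

5929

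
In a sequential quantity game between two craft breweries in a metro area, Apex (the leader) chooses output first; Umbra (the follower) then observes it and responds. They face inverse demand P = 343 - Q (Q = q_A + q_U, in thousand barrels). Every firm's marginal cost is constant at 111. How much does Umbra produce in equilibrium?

Solve by backward induction. Given q_A, the follower Umbra maximises π_U = (343 - q_A - q_U)q_U - 111q_U.
Setting the follower's marginal profit to zero, 232 - q_A - 2q_U = 0, i.e. q_U = (232 - q_A)/2.
Apex substitutes q_U(q_A) into its own profit: π_A = q_A(343 - q_A - (232 - q_A)/2) - 111q_A = (227 - (1/2)q_A)q_A - 111q_A.
Maximising: ∂π_A/∂q_A = 116 - q_A = 0, giving q_A = 116.
Then q_U = (232 - 116)/2 = 58.

58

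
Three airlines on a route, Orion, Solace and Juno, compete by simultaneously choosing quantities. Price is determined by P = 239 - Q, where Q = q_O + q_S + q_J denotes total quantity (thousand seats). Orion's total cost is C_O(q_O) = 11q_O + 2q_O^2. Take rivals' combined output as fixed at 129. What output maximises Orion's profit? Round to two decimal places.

16.50

With rivals' combined output fixed at 129, Orion's profit is π_O = (239 - 129 - q_O)q_O - (11q_O + 2q_O²) = (110 - q_O)q_O - (11q_O + 2q_O²).
∂π_O/∂q_O = 99 - 6q_O = 0, so q_O = 33/2.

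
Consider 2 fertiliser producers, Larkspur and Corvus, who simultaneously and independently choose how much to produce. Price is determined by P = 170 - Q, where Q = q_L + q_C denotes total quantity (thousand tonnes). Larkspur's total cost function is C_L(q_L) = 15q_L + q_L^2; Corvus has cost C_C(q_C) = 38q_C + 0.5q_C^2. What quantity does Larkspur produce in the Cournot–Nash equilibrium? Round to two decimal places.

30.27

Larkspur's profit: π_L = (170 - Q)q_L - (15q_L + q_L²). Setting ∂π_L/∂q_L = 0: 155 - 4q_L - (q_C) = 0.
Corvus's first-order condition: 132 - 3q_C - (q_L) = 0.
So q_L = (155 - q_C)/4 and q_C = (132 - q_L)/3.
Solving the pair: q_L = 333/11, q_C = 373/11.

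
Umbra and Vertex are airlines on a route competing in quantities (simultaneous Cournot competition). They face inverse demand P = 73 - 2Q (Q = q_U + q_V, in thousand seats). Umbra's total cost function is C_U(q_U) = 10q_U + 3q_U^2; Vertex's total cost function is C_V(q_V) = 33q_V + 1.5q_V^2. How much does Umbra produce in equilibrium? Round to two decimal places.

Umbra's profit: π_U = (73 - 2Q)q_U - (10q_U + 3q_U²). Setting ∂π_U/∂q_U = 0: 63 - 10q_U - 2(q_V) = 0.
Vertex's first-order condition: 40 - 7q_V - 2(q_U) = 0.
Rearranging gives the reaction functions q_U = (63 - 2q_V)/10 and q_V = (40 - 2q_U)/7.
Substituting one into the other gives q_U = 361/66 and q_V = 137/33.

5.47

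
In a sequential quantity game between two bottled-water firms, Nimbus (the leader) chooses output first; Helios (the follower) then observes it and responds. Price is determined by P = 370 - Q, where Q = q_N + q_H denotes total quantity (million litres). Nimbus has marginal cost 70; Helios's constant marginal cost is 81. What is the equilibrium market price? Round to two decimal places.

147.75

The follower Helios best-responds to any q_N: π_H = (370 - Q)q_H - 81q_H.
Follower FOC: 289 - q_N - 2q_H = 0, so q_H(q_N) = (289 - q_N)/2.
Nimbus substitutes q_H(q_N) into its own profit: π_N = q_N(370 - q_N - (289 - q_N)/2) - 70q_N = (451/2 - (1/2)q_N)q_N - 70q_N.
The leader's first-order condition 311/2 - q_N = 0 yields q_N = 311/2.
Then q_H = (289 - 311/2)/2 = 267/4.
Total output Q = 889/4, so price P = 370 - 889/4 = 591/4.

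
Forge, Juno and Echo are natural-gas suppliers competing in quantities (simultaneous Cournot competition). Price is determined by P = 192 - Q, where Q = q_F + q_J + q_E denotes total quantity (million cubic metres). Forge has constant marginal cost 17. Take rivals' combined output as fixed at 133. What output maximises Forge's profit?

21

With rivals' combined output fixed at 133, Forge's profit is π_F = (192 - 133 - q_F)q_F - (17q_F) = (59 - q_F)q_F - (17q_F).
∂π_F/∂q_F = 42 - 2q_F = 0, so q_F = 21.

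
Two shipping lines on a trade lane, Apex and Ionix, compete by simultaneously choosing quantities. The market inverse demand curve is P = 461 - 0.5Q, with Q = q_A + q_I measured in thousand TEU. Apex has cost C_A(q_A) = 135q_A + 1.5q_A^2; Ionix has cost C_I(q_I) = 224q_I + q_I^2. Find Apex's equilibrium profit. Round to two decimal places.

10701.53

Apex's profit: π_A = (461 - 0.5Q)q_A - (135q_A + (3/2)q_A²). Setting ∂π_A/∂q_A = 0: 326 - 4q_A - (1/2)(q_I) = 0.
Ionix's first-order condition: 237 - 3q_I - (1/2)(q_A) = 0.
Best responses: q_A = (326 - (1/2)q_I)/4, q_I = (237 - (1/2)q_A)/3.
Substituting one into the other gives q_A = 73.1489 and q_I = 66.8085.
Price P = 461 - (1/2)·139.9574 = 391.0213.
Apex's profit: 391.0213·73.1489 - 135·73.1489 - (3/2)·73.1489² = 10701.5337.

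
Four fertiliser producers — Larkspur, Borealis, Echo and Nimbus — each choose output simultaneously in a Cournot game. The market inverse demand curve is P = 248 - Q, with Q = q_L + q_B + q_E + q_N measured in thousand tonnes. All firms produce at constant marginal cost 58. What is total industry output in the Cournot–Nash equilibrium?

152

A representative firm's profit is π_i = q_i(248 - Q) - 58q_i.
First-order condition (treating rivals' output as given): 190 - 2q_i - Σ_{j≠i} q_j = 0.
By symmetry each firm produces the same amount; substituting Σ_{j≠i} q_j = 3q_i yields q_i = 190/5 = 38.
Total output Q = 38 + 38 + 38 + 38 = 152.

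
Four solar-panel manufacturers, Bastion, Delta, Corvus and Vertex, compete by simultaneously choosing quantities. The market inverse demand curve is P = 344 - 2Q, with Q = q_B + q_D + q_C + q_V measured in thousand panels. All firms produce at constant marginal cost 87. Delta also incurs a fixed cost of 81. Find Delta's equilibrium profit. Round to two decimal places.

1239.98

A representative firm's profit is π_i = q_i(344 - 2Q) - 87q_i.
First-order condition (treating rivals' output as given): 257 - 4q_i - 2·Σ_{j≠i} q_j = 0.
With identical firms every q_j equals q_i, so Σ_{j≠i} q_j = 3q_i and 257 = 10q_i, giving q_i = 257/10.
Price P = 344 - 2·(514/5) = 692/5.
Delta's profit: (692/5 - 87)·(257/10) - 81 = 1239.9800.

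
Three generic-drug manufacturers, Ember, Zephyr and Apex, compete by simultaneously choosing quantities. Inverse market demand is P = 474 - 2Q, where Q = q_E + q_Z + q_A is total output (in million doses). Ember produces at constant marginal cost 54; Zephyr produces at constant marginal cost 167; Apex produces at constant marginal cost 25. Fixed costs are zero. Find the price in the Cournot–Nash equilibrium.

Ember's profit: π_E = (474 - 2Q)q_E - (54q_E). Setting ∂π_E/∂q_E = 0: 420 - 4q_E - 2(q_Z + q_A) = 0.
Zephyr's first-order condition: 307 - 4q_Z - 2(q_E + q_A) = 0.
Apex's first-order condition: 449 - 4q_A - 2(q_E + q_Z) = 0.
Summing all 3 equations gives 1176 − 8Q = 0, hence Q = 147.
Back-substituting: q_E = (420 − 294)/2 = 63, q_Z = (307 − 294)/2 = 13/2, q_A = (449 − 294)/2 = 155/2.
Total output Q = 147, so price P = 474 - 2·147 = 180.

180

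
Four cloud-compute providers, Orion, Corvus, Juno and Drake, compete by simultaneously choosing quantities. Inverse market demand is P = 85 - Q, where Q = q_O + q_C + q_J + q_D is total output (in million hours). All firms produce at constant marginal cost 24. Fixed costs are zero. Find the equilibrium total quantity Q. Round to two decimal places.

A representative firm's profit is π_i = q_i(85 - Q) - 24q_i.
First-order condition (treating rivals' output as given): 61 - 2q_i - Σ_{j≠i} q_j = 0.
By symmetry each firm produces the same amount; substituting Σ_{j≠i} q_j = 3q_i yields q_i = 61/5.
Total output Q = 61/5 + 61/5 + 61/5 + 61/5 = 244/5.

48.80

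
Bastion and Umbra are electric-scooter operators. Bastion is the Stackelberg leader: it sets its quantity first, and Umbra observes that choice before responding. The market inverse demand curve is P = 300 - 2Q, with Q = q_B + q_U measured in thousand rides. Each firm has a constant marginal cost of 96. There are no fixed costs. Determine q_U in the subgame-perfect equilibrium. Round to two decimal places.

25.50

Solve by backward induction. Given q_B, the follower Umbra maximises π_U = (300 - 2q_B - 2q_U)q_U - 96q_U.
Follower FOC: 204 - 2q_B - 4q_U = 0, so q_U(q_B) = (204 - 2q_B)/4.
The leader anticipates this reaction. Substituting into P = 300 - 2Q gives P = 198 - q_B, so π_B = (198 - q_B)q_B - 96q_B.
Leader FOC: 102 - 2q_B = 0, so q_B = 51.
Then q_U = (204 - 2·51)/4 = 51/2.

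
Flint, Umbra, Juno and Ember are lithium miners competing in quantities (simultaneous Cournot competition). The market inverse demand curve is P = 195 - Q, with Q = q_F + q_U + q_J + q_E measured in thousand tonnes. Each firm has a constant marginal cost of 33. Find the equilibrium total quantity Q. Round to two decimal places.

Each firm earns π_i = (195 - Q)q_i - 33q_i.
Setting ∂π_i/∂q_i = 0 with rivals' quantities fixed: 162 - 2q_i - Σ_{j≠i} q_j = 0.
By symmetry each firm produces the same amount; substituting Σ_{j≠i} q_j = 3q_i yields q_i = 162/5.
Total output Q = 162/5 + 162/5 + 162/5 + 162/5 = 648/5.

129.60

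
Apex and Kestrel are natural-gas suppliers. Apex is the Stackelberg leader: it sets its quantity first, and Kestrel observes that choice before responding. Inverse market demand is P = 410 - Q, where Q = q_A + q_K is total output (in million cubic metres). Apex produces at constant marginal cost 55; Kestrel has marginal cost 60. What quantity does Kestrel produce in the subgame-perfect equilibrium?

Solve by backward induction. Given q_A, the follower Kestrel maximises π_K = (410 - q_A - q_K)q_K - 60q_K.
Follower FOC: 350 - q_A - 2q_K = 0, so q_K(q_A) = (350 - q_A)/2.
Apex substitutes q_K(q_A) into its own profit: π_A = q_A(410 - q_A - (350 - q_A)/2) - 55q_A = (235 - (1/2)q_A)q_A - 55q_A.
Leader FOC: 180 - q_A = 0, so q_A = 180.
Then q_K = (350 - 180)/2 = 85.

85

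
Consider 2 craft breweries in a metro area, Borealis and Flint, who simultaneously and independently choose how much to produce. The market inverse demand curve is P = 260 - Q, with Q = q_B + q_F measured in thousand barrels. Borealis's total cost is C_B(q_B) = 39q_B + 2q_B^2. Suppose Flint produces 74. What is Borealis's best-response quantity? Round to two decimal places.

With the rival's output fixed at 74, Borealis's profit is π_B = (260 - 74 - q_B)q_B - (39q_B + 2q_B²) = (186 - q_B)q_B - (39q_B + 2q_B²).
∂π_B/∂q_B = 147 - 6q_B = 0, so q_B = 49/2.

24.50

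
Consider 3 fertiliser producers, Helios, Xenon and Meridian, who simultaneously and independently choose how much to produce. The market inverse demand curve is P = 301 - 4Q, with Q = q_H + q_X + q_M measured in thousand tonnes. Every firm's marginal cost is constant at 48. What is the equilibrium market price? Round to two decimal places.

111.25

Each firm earns π_i = (301 - 4Q)q_i - 48q_i.
First-order condition (treating rivals' output as given): 253 - 8q_i - 4·Σ_{j≠i} q_j = 0.
With identical firms every q_j equals q_i, so Σ_{j≠i} q_j = 2q_i and 253 = 16q_i, giving q_i = 253/16.
Total output Q = 759/16, so price P = 301 - 4·(759/16) = 445/4.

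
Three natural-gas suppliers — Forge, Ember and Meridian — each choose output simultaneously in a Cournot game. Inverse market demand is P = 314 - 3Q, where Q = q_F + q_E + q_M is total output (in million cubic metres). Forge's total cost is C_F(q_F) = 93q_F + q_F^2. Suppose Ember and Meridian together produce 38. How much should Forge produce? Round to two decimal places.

With rivals' combined output fixed at 38, Forge's profit is π_F = (314 - 3·38 - 3q_F)q_F - (93q_F + q_F²) = (200 - 3q_F)q_F - (93q_F + q_F²).
∂π_F/∂q_F = 107 - 8q_F = 0, so q_F = 107/8.

13.38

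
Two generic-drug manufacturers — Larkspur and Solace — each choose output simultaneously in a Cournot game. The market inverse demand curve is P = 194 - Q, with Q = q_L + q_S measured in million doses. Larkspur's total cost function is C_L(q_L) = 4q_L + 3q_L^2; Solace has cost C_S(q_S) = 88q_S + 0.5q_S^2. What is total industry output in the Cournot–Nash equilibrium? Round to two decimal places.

Larkspur's profit: π_L = (194 - Q)q_L - (4q_L + 3q_L²). Setting ∂π_L/∂q_L = 0: 190 - 8q_L - (q_S) = 0.
Solace's profit: π_S = (194 - Q)q_S - (88q_S + (1/2)q_S²). Setting ∂π_S/∂q_S = 0: 106 - 3q_S - (q_L) = 0.
So q_L = (190 - q_S)/8 and q_S = (106 - q_L)/3.
Solving the pair: q_L = 464/23, q_S = 658/23.
Total output Q = 464/23 + 658/23 = 1122/23.

48.78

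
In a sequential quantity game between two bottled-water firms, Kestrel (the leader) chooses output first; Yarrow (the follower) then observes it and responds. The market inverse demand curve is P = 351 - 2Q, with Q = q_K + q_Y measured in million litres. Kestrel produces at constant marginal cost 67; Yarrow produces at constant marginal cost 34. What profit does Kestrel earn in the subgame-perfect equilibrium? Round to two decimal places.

3937.56

Solve by backward induction. Given q_K, the follower Yarrow maximises π_Y = (351 - 2q_K - 2q_Y)q_Y - 34q_Y.
Follower FOC: 317 - 2q_K - 4q_Y = 0, so q_Y(q_K) = (317 - 2q_K)/4.
Kestrel substitutes q_Y(q_K) into its own profit: π_K = q_K(351 - 2q_K - (317 - 2q_K)/2) - 67q_K = (385/2 - q_K)q_K - 67q_K.
Leader FOC: 251/2 - 2q_K = 0, so q_K = 251/4.
Then q_Y = (317 - 2·(251/4))/4 = 383/8.
Price P = 351 - 2·(885/8) = 519/4.
Kestrel's profit: (519/4 - 67)·(251/4) = 3937.5625.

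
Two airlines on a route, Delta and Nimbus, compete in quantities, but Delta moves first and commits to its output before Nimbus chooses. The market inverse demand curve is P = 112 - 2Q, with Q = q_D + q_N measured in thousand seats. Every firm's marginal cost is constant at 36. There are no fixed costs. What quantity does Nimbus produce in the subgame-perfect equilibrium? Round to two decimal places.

9.50

Solve by backward induction. Given q_D, the follower Nimbus maximises π_N = (112 - 2q_D - 2q_N)q_N - 36q_N.
∂π_N/∂q_N = 76 - 2q_D - 4q_N = 0 gives the reaction function q_N = (76 - 2q_D)/4.
The leader anticipates this reaction. Substituting into P = 112 - 2Q gives P = 74 - q_D, so π_D = (74 - q_D)q_D - 36q_D.
Leader FOC: 38 - 2q_D = 0, so q_D = 19.
Then q_N = (76 - 2·19)/4 = 19/2.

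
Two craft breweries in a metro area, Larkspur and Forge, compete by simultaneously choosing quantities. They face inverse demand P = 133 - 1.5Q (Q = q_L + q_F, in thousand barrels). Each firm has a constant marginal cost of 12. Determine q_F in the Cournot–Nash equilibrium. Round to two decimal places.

26.89

Each firm earns π_i = (133 - 1.5Q)q_i - 12q_i.
Setting ∂π_i/∂q_i = 0 with rivals' quantities fixed: 121 - 3q_i - (3/2)q_j = 0.
With identical firms every q_j equals q_i, so q_j = q_i and 121 = (9/2)q_i, giving q_i = 242/9.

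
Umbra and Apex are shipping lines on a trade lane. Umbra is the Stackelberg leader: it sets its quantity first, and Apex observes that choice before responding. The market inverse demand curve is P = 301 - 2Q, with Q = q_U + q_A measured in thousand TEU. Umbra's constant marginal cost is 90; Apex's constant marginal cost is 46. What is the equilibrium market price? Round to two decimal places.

Solve by backward induction. Given q_U, the follower Apex maximises π_A = (301 - 2q_U - 2q_A)q_A - 46q_A.
Setting the follower's marginal profit to zero, 255 - 2q_U - 4q_A = 0, i.e. q_A = (255 - 2q_U)/4.
Umbra substitutes q_A(q_U) into its own profit: π_U = q_U(301 - 2q_U - (255 - 2q_U)/2) - 90q_U = (347/2 - q_U)q_U - 90q_U.
The leader's first-order condition 167/2 - 2q_U = 0 yields q_U = 167/4.
Then q_A = (255 - 2·(167/4))/4 = 343/8.
Total output Q = 677/8, so price P = 301 - 2·(677/8) = 527/4.

131.75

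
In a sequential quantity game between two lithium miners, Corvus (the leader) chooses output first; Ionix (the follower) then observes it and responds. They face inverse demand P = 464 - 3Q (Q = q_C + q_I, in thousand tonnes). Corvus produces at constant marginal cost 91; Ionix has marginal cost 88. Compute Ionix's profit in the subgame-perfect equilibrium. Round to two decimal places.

3040.08

The follower Ionix best-responds to any q_C: π_I = (464 - 3Q)q_I - 88q_I.
∂π_I/∂q_I = 376 - 3q_C - 6q_I = 0 gives the reaction function q_I = (376 - 3q_C)/6.
Corvus substitutes q_I(q_C) into its own profit: π_C = q_C(464 - 3q_C - (376 - 3q_C)/2) - 91q_C = (276 - (3/2)q_C)q_C - 91q_C.
Leader FOC: 185 - 3q_C = 0, so q_C = 185/3.
Then q_I = (376 - 3·(185/3))/6 = 191/6.
Price P = 464 - 3·(187/2) = 367/2.
Ionix's profit: (367/2 - 88)·(191/6) = 3040.0833.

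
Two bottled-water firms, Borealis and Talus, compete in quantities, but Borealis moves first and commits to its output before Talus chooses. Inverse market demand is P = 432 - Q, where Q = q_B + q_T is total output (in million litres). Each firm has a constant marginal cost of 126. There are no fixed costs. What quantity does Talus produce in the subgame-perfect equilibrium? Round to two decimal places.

Solve by backward induction. Given q_B, the follower Talus maximises π_T = (432 - q_B - q_T)q_T - 126q_T.
Setting the follower's marginal profit to zero, 306 - q_B - 2q_T = 0, i.e. q_T = (306 - q_B)/2.
Borealis substitutes q_T(q_B) into its own profit: π_B = q_B(432 - q_B - (306 - q_B)/2) - 126q_B = (279 - (1/2)q_B)q_B - 126q_B.
The leader's first-order condition 153 - q_B = 0 yields q_B = 153.
Then q_T = (306 - 153)/2 = 153/2.

76.50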